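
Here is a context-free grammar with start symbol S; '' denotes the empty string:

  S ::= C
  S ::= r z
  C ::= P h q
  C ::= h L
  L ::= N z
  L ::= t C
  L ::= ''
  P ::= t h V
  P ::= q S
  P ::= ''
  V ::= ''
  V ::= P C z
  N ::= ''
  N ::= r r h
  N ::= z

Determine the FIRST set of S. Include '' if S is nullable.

From S ::= C: add FIRST(C) = { h, q, t }.
S ::= r z contributes {r}.
Union: FIRST(S) = { h, q, r, t }.

{ h, q, r, t }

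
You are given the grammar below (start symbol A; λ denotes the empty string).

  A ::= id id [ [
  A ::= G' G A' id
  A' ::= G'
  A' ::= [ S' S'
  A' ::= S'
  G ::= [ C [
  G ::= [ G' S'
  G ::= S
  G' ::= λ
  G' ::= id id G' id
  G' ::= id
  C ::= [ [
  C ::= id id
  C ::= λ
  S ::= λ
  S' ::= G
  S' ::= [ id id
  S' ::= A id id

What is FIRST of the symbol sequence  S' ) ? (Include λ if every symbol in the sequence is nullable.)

Add FIRST(S')\{λ} = { [, id }; S' is nullable, continue.
) is a terminal; add {)} and stop.

{ ), [, id }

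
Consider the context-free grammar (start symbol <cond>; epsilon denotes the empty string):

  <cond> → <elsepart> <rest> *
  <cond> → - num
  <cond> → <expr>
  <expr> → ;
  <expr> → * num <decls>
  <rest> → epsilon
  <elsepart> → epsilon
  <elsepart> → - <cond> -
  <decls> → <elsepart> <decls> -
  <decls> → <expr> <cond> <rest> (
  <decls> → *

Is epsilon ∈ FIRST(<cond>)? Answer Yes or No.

Nullable nonterminals: <elsepart>, <rest>.
No production of <cond> has an RHS whose symbols are all nullable, so <cond> is not nullable.

No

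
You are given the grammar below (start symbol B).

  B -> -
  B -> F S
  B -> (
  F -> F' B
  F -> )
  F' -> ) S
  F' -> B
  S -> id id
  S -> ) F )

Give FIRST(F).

{ (, ), - }

From F -> F' B: add FIRST(F') = { (, ), - }.
F -> ) contributes {)}.
Union: FIRST(F) = { (, ), - }.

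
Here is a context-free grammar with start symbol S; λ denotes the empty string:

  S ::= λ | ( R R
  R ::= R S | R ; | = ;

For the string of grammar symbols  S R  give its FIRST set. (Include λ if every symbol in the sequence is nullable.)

{ (, = }

Add FIRST(S)\{λ} = { ( }; S is nullable, continue.
Add FIRST(R) = { = }; R is not nullable, stop.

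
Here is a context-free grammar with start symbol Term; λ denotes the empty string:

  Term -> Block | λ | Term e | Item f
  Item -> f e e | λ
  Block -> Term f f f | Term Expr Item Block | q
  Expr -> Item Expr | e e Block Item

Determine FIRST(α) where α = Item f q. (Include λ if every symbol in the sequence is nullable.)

{ f }

Add FIRST(Item)\{λ} = { f }; Item is nullable, continue.
f is a terminal; add {f} and stop.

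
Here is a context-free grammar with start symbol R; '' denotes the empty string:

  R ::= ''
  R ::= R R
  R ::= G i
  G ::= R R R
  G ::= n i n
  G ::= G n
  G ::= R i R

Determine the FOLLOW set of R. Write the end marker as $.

{ $, i, n }

R is the start symbol, so $ ∈ FOLLOW(R).
In R ::= R R: add FIRST(R)\{''} = { i, n }.
  Since R is nullable, also add FOLLOW(R) = { $, i, n }.
In R ::= R R: R is at the end, add FOLLOW(R) = { $, i, n }.
In G ::= R R R: add FIRST(R R)\{''} = { i, n }.
  Since R R is nullable, also add FOLLOW(G) = { i, n }.
In G ::= R R R: add FIRST(R)\{''} = { i, n }.
  Since R is nullable, also add FOLLOW(G) = { i, n }.
In G ::= R R R: R is at the end, add FOLLOW(G) = { i, n }.
In G ::= R i R: add FIRST(i R) = { i }.
In G ::= R i R: R is at the end, add FOLLOW(G) = { i, n }.
Union: FOLLOW(R) = { $, i, n }.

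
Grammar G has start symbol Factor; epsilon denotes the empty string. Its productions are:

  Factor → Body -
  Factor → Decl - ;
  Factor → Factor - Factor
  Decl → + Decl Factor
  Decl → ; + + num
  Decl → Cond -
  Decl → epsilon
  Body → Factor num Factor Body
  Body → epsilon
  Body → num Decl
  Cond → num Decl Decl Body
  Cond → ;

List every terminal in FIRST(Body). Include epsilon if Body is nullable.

{ +, -, ;, num, epsilon }

From Body → Factor num Factor Body: add FIRST(Factor) = { +, -, ;, num }.
Body → epsilon contributes epsilon.
Body → num Decl contributes {num}.
Union: FIRST(Body) = { +, -, ;, num, epsilon }.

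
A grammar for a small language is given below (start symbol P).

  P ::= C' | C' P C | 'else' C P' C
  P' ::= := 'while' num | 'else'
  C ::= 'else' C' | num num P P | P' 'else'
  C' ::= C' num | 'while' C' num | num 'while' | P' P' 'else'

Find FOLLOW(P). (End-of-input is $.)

{ $, 'else', 'while', :=, num }

P is the start symbol, so $ ∈ FOLLOW(P).
In P ::= C' P C: add FIRST(C) = { 'else', :=, num }.
In C ::= num num P P: add FIRST(P) = { 'else', 'while', :=, num }.
In C ::= num num P P: P is at the end, add FOLLOW(C) = { $, 'else', 'while', :=, num }.
Union: FOLLOW(P) = { $, 'else', 'while', :=, num }.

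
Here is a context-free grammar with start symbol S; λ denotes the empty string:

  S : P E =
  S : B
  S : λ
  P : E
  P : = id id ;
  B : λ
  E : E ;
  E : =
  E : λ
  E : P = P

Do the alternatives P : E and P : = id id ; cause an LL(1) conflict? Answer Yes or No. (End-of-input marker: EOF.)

FIRST(E) = { ;, =, λ } and FIRST(= id id ;) = { = }.
Both contain =, so the two alternatives are not disjoint — LL(1) conflict.

Yes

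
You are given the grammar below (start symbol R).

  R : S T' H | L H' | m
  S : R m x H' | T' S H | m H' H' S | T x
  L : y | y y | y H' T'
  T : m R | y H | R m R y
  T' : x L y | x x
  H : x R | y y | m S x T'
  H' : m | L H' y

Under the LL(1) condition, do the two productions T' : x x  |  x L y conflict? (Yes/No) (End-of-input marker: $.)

Yes

FIRST(x x) = { x } and FIRST(x L y) = { x }.
Both contain x, so the two alternatives are not disjoint — LL(1) conflict.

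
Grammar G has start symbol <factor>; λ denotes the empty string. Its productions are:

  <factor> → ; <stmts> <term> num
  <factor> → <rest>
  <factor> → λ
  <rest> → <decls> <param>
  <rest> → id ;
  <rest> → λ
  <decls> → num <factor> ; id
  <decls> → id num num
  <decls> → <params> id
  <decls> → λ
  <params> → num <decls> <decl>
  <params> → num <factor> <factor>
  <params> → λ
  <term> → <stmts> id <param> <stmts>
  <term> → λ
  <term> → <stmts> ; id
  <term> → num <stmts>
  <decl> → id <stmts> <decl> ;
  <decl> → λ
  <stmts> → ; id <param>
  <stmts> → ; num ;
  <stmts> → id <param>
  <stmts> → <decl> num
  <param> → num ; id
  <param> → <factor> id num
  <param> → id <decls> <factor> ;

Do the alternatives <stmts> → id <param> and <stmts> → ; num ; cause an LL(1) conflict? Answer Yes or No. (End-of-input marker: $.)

No

FIRST(id <param>) = { id } and FIRST(; num ;) = { ; }.
The FIRST sets are disjoint and neither alternative is nullable — no conflict.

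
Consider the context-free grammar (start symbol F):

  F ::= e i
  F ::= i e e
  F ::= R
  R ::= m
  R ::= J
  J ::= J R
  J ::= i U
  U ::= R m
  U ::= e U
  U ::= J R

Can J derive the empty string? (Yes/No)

No

No nonterminal in this grammar is nullable.
No production of J has an RHS whose symbols are all nullable, so J is not nullable.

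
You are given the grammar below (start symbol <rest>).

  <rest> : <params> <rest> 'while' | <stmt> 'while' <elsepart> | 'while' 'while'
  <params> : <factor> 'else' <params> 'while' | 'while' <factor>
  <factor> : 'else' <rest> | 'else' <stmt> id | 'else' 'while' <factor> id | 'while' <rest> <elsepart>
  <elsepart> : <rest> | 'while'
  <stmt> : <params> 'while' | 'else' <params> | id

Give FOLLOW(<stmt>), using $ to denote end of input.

{ 'while', id }

In <rest> : <stmt> 'while' <elsepart>: add FIRST('while' <elsepart>) = { 'while' }.
In <factor> : 'else' <stmt> id: add FIRST(id) = { id }.
Union: FOLLOW(<stmt>) = { 'while', id }.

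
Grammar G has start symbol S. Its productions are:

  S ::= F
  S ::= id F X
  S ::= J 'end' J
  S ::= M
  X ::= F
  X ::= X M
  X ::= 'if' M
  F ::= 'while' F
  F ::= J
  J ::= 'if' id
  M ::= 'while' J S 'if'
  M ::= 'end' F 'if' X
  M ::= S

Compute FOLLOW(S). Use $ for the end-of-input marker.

S is the start symbol, so $ ∈ FOLLOW(S).
In M ::= 'while' J S 'if': add FIRST('if') = { 'if' }.
In M ::= S: S is at the end, add FOLLOW(M) = { $, 'end', 'if', 'while', id }.
Union: FOLLOW(S) = { $, 'end', 'if', 'while', id }.

{ $, 'end', 'if', 'while', id }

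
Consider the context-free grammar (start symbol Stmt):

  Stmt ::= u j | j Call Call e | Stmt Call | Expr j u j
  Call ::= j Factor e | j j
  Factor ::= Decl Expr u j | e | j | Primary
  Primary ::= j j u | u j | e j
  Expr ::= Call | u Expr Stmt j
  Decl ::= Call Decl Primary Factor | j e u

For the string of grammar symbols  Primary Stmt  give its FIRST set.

Add FIRST(Primary) = { e, j, u }; Primary is not nullable, stop.

{ e, j, u }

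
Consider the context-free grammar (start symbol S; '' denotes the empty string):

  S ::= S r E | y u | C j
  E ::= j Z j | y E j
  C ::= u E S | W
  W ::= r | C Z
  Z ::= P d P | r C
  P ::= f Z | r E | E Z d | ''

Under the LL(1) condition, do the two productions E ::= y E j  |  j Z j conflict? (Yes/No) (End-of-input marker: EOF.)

FIRST(y E j) = { y } and FIRST(j Z j) = { j }.
The FIRST sets are disjoint and neither alternative is nullable — no conflict.

No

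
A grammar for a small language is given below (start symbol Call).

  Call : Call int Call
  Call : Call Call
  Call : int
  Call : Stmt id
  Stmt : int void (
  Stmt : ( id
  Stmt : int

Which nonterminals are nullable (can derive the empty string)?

No nonterminal has an empty production or an RHS whose symbols are all nullable.

{ } (none)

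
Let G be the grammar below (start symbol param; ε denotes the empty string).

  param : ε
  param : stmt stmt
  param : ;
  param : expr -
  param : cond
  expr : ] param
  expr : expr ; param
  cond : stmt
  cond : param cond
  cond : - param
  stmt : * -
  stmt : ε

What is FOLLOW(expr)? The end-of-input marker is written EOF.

In param : expr -: add FIRST(-) = { - }.
In expr : expr ; param: add FIRST(; param) = { ; }.
Union: FOLLOW(expr) = { -, ; }.

{ -, ; }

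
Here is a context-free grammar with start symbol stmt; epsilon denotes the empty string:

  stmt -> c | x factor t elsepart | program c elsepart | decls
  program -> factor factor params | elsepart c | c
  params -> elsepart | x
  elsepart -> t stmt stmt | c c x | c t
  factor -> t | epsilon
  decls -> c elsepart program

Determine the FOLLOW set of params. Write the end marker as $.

In program -> factor factor params: params is at the end, add FOLLOW(program) = { $, c, t, x }.
Union: FOLLOW(params) = { $, c, t, x }.

{ $, c, t, x }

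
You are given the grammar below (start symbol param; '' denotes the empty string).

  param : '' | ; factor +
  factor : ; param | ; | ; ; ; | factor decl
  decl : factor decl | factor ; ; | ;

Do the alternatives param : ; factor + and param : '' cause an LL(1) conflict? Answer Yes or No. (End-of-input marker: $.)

FIRST(; factor +) = { ; } and FIRST('') = { '' }.
The second alternative is nullable and FOLLOW(param) = { $, +, ; } shares ; with FIRST of the first — conflict.

Yes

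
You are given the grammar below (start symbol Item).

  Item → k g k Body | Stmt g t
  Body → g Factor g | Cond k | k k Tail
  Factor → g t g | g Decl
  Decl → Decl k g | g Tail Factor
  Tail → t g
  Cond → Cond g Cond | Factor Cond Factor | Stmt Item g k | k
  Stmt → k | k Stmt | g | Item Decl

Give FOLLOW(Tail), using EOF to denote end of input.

In Body → k k Tail: Tail is at the end, add FOLLOW(Body) = { EOF, g }.
In Decl → g Tail Factor: add FIRST(Factor) = { g }.
Union: FOLLOW(Tail) = { EOF, g }.

{ EOF, g }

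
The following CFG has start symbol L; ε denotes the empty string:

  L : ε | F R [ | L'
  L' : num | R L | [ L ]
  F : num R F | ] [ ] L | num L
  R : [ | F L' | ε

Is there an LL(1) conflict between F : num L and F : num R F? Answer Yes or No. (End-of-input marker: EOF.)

Yes

FIRST(num L) = { num } and FIRST(num R F) = { num }.
Both contain num, so the two alternatives are not disjoint — LL(1) conflict.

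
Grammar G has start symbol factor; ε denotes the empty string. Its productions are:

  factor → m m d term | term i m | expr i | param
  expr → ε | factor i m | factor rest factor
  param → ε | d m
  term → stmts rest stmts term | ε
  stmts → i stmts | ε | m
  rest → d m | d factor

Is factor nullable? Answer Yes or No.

factor → param and each of param is nullable, so factor ⇒* ε.

Yes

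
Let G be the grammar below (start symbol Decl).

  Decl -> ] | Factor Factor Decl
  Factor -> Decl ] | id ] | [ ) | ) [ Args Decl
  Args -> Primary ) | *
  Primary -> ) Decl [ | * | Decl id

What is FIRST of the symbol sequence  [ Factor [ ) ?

{ [ }

[ is a terminal; add {[} and stop.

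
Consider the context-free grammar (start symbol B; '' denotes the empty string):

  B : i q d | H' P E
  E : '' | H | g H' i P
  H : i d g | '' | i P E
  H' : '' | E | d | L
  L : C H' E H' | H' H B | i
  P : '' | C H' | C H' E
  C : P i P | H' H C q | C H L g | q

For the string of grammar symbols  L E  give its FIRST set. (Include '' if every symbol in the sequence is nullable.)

Add FIRST(L)\{''} = { d, g, i, q }; L is nullable, continue.
Add FIRST(E)\{''} = { g, i }; E is nullable, continue.
Every symbol is nullable, so include ''.

{ d, g, i, q, '' }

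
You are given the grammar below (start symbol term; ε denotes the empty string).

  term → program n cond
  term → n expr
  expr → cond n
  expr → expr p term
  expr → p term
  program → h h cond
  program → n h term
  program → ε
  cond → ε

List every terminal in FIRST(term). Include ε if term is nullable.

From term → program n cond: program nullable, take FIRST(program) ∪ {n} = { h, n }.
term → n expr contributes {n}.
Union: FIRST(term) = { h, n }.

{ h, n }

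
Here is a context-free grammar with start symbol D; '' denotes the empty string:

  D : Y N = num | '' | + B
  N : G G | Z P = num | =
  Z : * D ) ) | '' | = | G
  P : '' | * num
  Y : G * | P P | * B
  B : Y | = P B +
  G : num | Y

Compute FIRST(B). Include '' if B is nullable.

{ *, =, num, '' }

From B : Y: add FIRST(Y) = { *, num, '' } (including '' since Y is nullable).
B : = P B + contributes {=}.
Union: FIRST(B) = { *, =, num, '' }.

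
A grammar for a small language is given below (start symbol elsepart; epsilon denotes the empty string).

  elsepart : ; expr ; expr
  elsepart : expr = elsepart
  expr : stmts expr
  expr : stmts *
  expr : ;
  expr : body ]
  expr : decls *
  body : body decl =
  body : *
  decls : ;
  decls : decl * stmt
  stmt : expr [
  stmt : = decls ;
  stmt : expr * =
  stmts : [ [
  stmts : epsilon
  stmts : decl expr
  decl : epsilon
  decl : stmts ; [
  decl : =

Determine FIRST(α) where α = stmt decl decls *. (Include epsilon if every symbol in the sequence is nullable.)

{ *, ;, =, [ }

Add FIRST(stmt) = { *, ;, =, [ }; stmt is not nullable, stop.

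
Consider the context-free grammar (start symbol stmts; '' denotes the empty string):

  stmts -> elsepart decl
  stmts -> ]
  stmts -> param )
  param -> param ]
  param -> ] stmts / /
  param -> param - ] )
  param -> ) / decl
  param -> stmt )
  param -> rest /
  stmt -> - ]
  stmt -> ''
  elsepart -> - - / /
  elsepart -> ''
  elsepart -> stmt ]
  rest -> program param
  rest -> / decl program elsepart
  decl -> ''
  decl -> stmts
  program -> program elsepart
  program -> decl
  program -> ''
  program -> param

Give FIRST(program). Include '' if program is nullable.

From program -> program elsepart: program, elsepart nullable, take FIRST(program) ∪ FIRST(elsepart) = { ), -, /, ] }; also '' since the whole RHS is nullable.
From program -> decl: add FIRST(decl) = { ), -, /, ], '' } (including '' since decl is nullable).
program -> '' contributes ''.
From program -> param: add FIRST(param) = { ), -, /, ] }.
Union: FIRST(program) = { ), -, /, ], '' }.

{ ), -, /, ], '' }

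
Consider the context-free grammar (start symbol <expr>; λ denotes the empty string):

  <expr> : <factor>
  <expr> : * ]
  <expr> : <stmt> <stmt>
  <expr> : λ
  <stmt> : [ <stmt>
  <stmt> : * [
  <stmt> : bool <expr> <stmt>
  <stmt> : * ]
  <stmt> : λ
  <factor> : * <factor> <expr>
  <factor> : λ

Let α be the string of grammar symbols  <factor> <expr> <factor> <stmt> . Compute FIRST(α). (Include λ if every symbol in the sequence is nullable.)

{ *, [, bool, λ }

Add FIRST(<factor>)\{λ} = { * }; <factor> is nullable, continue.
Add FIRST(<expr>)\{λ} = { *, [, bool }; <expr> is nullable, continue.
Add FIRST(<factor>)\{λ} = { * }; <factor> is nullable, continue.
Add FIRST(<stmt>)\{λ} = { *, [, bool }; <stmt> is nullable, continue.
Every symbol is nullable, so include λ.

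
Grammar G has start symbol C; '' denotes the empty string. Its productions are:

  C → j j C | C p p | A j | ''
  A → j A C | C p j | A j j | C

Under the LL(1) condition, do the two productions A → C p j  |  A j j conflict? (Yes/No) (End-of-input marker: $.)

Yes

FIRST(C p j) = { j, p } and FIRST(A j j) = { j, p }.
Both contain j, so the two alternatives are not disjoint — LL(1) conflict.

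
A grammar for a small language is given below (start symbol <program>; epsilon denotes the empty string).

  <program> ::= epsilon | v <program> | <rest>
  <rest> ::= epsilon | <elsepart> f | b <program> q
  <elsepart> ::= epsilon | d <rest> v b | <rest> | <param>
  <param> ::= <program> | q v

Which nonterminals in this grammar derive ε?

{ <elsepart>, <param>, <program>, <rest> }

Directly nullable (have an epsilon-production): <program>, <rest>, <elsepart>.
<param> ::= <program> with every symbol nullable, so <param> is nullable.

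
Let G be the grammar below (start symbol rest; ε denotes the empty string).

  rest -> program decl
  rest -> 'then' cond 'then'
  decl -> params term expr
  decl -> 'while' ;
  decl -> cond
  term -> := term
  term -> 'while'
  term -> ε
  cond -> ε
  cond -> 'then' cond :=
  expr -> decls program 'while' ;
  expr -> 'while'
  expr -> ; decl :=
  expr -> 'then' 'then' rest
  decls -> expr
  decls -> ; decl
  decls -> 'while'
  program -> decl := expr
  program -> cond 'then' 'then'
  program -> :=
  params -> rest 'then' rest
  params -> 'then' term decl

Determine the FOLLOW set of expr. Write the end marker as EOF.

{ EOF, 'then', 'while', :=, ; }

In decl -> params term expr: expr is at the end, add FOLLOW(decl) = { EOF, 'then', 'while', :=, ; }.
In decls -> expr: expr is at the end, add FOLLOW(decls) = { 'then', 'while', := }.
In program -> decl := expr: expr is at the end, add FOLLOW(program) = { EOF, 'then', 'while', :=, ; }.
Union: FOLLOW(expr) = { EOF, 'then', 'while', :=, ; }.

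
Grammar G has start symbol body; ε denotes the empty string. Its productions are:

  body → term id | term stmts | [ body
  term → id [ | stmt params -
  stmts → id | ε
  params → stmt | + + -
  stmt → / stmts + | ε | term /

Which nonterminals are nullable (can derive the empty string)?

Directly nullable (have an ε-production): stmts, stmt.
params → stmt with every symbol nullable, so params is nullable.
No other nonterminal has a production whose RHS symbols are all nullable.

{ params, stmt, stmts }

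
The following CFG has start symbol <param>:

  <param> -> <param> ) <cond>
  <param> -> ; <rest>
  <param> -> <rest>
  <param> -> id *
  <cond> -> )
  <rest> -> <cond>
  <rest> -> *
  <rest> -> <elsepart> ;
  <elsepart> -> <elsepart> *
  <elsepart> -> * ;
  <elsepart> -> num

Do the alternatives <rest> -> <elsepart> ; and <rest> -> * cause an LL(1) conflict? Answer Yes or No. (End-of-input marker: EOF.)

FIRST(<elsepart> ;) = { *, num } and FIRST(*) = { * }.
Both contain *, so the two alternatives are not disjoint — LL(1) conflict.

Yes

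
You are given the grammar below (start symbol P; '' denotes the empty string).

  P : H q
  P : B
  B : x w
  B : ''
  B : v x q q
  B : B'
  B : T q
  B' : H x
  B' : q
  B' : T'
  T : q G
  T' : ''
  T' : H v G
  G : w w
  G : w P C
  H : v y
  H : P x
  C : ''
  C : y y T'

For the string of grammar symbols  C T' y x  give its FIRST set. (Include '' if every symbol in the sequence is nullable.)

Add FIRST(C)\{''} = { y }; C is nullable, continue.
Add FIRST(T')\{''} = { q, v, x }; T' is nullable, continue.
y is a terminal; add {y} and stop.

{ q, v, x, y }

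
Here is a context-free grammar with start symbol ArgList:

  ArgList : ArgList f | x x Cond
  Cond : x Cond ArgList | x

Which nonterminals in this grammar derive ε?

{ } (none)

No nonterminal has an empty production or an RHS whose symbols are all nullable.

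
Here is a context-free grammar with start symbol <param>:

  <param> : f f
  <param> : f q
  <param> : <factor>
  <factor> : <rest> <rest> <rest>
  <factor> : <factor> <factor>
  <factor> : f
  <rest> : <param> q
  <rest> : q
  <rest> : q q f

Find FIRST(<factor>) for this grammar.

From <factor> : <rest> <rest> <rest>: add FIRST(<rest>) = { f, q }.
From <factor> : <factor> <factor>: add FIRST(<factor>) = { f, q }.
<factor> : f contributes {f}.
Union: FIRST(<factor>) = { f, q }.

{ f, q }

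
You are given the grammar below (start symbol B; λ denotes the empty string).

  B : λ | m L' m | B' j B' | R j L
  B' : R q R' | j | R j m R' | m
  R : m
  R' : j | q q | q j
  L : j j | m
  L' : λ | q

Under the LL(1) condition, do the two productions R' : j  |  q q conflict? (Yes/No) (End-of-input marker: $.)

No

FIRST(j) = { j } and FIRST(q q) = { q }.
The FIRST sets are disjoint and neither alternative is nullable — no conflict.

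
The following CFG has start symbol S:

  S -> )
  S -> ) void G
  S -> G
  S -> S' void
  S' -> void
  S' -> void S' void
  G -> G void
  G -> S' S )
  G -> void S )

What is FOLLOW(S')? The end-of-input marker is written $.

{ ), void }

In S -> S' void: add FIRST(void) = { void }.
In S' -> void S' void: add FIRST(void) = { void }.
In G -> S' S ): add FIRST(S )) = { ), void }.
Union: FOLLOW(S') = { ), void }.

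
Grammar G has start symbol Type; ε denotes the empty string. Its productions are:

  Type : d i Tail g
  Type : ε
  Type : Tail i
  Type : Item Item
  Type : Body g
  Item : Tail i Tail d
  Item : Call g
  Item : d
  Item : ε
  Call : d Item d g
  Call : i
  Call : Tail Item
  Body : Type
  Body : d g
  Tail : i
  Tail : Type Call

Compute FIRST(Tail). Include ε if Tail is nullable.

{ d, g, i }

Tail : i contributes {i}.
From Tail : Type Call: Type nullable, take FIRST(Type) ∪ FIRST(Call) = { d, g, i }.
Union: FIRST(Tail) = { d, g, i }.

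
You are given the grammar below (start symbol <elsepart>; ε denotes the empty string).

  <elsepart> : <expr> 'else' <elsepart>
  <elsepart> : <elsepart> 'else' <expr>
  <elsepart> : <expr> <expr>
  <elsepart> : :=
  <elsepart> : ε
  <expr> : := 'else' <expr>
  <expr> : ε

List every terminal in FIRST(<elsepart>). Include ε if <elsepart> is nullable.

From <elsepart> : <expr> 'else' <elsepart>: <expr> nullable, take FIRST(<expr>) ∪ {'else'} = { 'else', := }.
From <elsepart> : <elsepart> 'else' <expr>: <elsepart> nullable, take FIRST(<elsepart>) ∪ {'else'} = { 'else', := }.
From <elsepart> : <expr> <expr>: <expr>, <expr> nullable, take FIRST(<expr>) ∪ FIRST(<expr>) = { := }; also ε since the whole RHS is nullable.
<elsepart> : := contributes {:=}.
<elsepart> : ε contributes ε.
Union: FIRST(<elsepart>) = { 'else', :=, ε }.

{ 'else', :=, ε }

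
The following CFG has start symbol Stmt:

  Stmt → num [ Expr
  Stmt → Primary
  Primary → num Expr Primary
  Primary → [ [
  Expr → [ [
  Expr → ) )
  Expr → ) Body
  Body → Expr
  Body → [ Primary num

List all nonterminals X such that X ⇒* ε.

{ } (none)

No nonterminal has an empty production or an RHS whose symbols are all nullable.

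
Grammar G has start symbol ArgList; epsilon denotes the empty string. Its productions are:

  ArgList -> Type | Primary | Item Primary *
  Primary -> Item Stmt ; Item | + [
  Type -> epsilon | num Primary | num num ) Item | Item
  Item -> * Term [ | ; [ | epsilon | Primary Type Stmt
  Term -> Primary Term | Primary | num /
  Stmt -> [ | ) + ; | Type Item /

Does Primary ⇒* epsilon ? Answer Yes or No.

Nullable nonterminals: ArgList, Item, Type.
No production of Primary has an RHS whose symbols are all nullable, so Primary is not nullable.

No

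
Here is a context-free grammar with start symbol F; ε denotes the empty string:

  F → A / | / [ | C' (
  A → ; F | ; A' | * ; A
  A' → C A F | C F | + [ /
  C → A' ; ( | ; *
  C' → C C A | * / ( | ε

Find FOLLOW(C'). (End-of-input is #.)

In F → C' (: add FIRST(() = { ( }.
Union: FOLLOW(C') = { ( }.

{ ( }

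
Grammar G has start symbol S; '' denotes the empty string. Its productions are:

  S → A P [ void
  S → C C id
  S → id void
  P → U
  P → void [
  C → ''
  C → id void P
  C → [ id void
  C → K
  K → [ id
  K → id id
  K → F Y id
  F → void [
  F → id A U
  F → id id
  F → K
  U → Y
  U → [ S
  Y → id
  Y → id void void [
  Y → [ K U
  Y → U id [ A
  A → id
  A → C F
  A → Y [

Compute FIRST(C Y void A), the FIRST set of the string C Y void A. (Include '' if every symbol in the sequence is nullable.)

Add FIRST(C)\{''} = { [, id, void }; C is nullable, continue.
Add FIRST(Y) = { [, id }; Y is not nullable, stop.

{ [, id, void }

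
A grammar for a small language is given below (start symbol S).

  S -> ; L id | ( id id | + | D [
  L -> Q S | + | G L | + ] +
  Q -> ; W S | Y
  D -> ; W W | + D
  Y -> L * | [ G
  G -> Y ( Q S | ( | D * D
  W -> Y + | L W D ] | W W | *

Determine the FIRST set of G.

From G -> Y ( Q S: add FIRST(Y) = { (, +, ;, [ }.
G -> ( contributes {(}.
From G -> D * D: add FIRST(D) = { +, ; }.
Union: FIRST(G) = { (, +, ;, [ }.

{ (, +, ;, [ }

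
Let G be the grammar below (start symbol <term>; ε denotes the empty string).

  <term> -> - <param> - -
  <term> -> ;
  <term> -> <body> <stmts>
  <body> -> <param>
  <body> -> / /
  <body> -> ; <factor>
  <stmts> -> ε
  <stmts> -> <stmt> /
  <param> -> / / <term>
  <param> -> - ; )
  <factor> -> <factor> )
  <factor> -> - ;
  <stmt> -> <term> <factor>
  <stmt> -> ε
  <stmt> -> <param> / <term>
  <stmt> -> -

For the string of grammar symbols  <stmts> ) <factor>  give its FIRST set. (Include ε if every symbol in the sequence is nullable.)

Add FIRST(<stmts>)\{ε} = { -, /, ; }; <stmts> is nullable, continue.
) is a terminal; add {)} and stop.

{ ), -, /, ; }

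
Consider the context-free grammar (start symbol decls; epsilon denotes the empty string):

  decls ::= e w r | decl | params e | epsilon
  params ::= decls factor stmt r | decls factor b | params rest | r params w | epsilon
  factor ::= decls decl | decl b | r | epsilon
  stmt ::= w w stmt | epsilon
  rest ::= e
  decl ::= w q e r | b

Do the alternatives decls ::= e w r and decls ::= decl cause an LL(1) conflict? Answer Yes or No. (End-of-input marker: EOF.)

No

FIRST(e w r) = { e } and FIRST(decl) = { b, w }.
The FIRST sets are disjoint and neither alternative is nullable — no conflict.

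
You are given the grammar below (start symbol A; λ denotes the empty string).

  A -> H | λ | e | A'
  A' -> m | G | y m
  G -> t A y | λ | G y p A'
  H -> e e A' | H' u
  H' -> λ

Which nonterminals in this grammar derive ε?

{ A, A', G, H' }

Directly nullable (have an λ-production): A, G, H'.
A' -> G with every symbol nullable, so A' is nullable.
No other nonterminal has a production whose RHS symbols are all nullable.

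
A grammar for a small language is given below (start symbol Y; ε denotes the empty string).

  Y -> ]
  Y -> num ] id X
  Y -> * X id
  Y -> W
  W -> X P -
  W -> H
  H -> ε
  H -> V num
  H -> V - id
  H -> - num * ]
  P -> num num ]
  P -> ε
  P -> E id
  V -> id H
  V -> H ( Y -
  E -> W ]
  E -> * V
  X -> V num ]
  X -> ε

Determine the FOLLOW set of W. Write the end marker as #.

In Y -> W: W is at the end, add FOLLOW(Y) = { #, - }.
In E -> W ]: add FIRST(]) = { ] }.
Union: FOLLOW(W) = { #, -, ] }.

{ #, -, ] }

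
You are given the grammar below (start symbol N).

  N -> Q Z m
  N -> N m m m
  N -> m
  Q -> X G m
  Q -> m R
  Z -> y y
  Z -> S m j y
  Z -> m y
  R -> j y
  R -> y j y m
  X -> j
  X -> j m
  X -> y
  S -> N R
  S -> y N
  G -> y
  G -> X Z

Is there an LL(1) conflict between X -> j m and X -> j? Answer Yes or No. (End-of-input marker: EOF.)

Yes

FIRST(j m) = { j } and FIRST(j) = { j }.
Both contain j, so the two alternatives are not disjoint — LL(1) conflict.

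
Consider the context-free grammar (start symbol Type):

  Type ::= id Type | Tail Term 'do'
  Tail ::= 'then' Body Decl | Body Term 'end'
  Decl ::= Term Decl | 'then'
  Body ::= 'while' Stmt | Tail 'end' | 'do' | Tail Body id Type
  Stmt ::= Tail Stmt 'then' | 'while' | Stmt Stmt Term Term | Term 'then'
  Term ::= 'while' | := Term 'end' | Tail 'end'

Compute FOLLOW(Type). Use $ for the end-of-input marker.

{ $, 'do', 'then', 'while', :=, id }

Type is the start symbol, so $ ∈ FOLLOW(Type).
In Type ::= id Type: Type is at the end, add FOLLOW(Type) = { $, 'do', 'then', 'while', :=, id }.
In Body ::= Tail Body id Type: Type is at the end, add FOLLOW(Body) = { 'do', 'then', 'while', :=, id }.
Union: FOLLOW(Type) = { $, 'do', 'then', 'while', :=, id }.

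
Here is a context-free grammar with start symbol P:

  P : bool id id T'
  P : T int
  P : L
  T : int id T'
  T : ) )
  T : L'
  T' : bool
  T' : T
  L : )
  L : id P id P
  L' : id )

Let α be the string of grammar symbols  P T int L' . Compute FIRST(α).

Add FIRST(P) = { ), bool, id, int }; P is not nullable, stop.

{ ), bool, id, int }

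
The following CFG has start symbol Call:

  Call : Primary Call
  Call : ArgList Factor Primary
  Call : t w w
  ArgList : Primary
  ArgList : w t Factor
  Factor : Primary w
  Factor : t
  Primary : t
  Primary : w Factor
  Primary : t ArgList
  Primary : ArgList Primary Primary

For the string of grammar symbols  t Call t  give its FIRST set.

t is a terminal; add {t} and stop.

{ t }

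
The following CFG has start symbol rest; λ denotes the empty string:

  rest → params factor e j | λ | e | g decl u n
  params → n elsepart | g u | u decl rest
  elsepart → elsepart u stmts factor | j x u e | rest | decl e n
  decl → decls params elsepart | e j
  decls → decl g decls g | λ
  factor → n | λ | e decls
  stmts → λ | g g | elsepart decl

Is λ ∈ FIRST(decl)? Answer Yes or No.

Nullable nonterminals: decls, elsepart, factor, rest, stmts.
No production of decl has an RHS whose symbols are all nullable, so decl is not nullable.

No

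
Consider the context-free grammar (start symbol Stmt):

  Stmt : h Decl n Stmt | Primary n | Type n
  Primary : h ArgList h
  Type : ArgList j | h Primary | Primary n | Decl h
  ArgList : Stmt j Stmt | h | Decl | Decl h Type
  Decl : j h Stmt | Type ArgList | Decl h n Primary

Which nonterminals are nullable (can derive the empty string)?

No nonterminal has an empty production or an RHS whose symbols are all nullable.

{ } (none)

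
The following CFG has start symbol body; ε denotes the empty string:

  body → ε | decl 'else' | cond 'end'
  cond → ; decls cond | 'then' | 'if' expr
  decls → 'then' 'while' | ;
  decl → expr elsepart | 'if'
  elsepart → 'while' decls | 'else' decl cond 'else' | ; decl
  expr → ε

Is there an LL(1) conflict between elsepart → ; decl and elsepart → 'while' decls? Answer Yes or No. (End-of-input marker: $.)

No

FIRST(; decl) = { ; } and FIRST('while' decls) = { 'while' }.
The FIRST sets are disjoint and neither alternative is nullable — no conflict.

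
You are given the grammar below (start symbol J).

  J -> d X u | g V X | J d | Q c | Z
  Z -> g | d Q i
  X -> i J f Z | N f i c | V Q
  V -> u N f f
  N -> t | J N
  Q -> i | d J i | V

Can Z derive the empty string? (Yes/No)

No nonterminal in this grammar is nullable.
No production of Z has an RHS whose symbols are all nullable, so Z is not nullable.

No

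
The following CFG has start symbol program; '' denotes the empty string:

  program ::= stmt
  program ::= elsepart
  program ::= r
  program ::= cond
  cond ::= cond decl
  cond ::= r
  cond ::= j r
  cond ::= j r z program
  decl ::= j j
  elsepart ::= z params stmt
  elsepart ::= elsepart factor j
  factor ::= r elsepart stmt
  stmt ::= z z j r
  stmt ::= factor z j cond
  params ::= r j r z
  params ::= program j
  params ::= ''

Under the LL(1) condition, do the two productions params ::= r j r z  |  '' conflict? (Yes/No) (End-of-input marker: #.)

FIRST(r j r z) = { r } and FIRST('') = { '' }.
The second alternative is nullable and FOLLOW(params) = { r, z } shares r with FIRST of the first — conflict.

Yes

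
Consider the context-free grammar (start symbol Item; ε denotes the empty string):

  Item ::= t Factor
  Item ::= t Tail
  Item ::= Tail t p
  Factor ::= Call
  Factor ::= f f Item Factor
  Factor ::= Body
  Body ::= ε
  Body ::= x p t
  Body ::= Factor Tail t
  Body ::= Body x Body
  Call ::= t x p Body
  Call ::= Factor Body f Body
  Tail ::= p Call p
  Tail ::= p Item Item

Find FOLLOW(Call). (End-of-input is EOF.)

In Factor ::= Call: Call is at the end, add FOLLOW(Factor) = { EOF, f, p, t, x }.
In Tail ::= p Call p: add FIRST(p) = { p }.
Union: FOLLOW(Call) = { EOF, f, p, t, x }.

{ EOF, f, p, t, x }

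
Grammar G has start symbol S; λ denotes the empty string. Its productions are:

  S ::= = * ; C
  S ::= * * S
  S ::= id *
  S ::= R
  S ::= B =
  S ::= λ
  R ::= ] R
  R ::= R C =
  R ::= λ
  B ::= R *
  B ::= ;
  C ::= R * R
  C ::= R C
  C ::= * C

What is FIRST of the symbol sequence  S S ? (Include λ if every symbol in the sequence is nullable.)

{ *, ;, =, ], id, λ }

Add FIRST(S)\{λ} = { *, ;, =, ], id }; S is nullable, continue.
Add FIRST(S)\{λ} = { *, ;, =, ], id }; S is nullable, continue.
Every symbol is nullable, so include λ.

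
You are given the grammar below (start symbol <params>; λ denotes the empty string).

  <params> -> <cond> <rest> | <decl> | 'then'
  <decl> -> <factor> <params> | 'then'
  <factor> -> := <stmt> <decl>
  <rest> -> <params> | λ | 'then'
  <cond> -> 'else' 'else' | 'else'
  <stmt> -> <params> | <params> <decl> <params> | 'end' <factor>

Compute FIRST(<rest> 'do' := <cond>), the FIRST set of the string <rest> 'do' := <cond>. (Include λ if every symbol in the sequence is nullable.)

{ 'do', 'else', 'then', := }

Add FIRST(<rest>)\{λ} = { 'else', 'then', := }; <rest> is nullable, continue.
'do' is a terminal; add {'do'} and stop.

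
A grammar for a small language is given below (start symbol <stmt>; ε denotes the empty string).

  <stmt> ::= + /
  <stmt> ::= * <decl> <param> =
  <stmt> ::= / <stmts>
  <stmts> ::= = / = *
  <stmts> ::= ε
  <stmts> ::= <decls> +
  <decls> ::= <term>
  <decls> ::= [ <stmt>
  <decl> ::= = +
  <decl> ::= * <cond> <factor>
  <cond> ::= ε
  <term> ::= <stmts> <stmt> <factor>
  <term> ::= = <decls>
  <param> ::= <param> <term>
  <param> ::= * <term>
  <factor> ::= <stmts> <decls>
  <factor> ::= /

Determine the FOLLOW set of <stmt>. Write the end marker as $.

{ $, *, +, /, =, [ }

<stmt> is the start symbol, so $ ∈ FOLLOW(<stmt>).
In <decls> ::= [ <stmt>: <stmt> is at the end, add FOLLOW(<decls>) = { *, +, /, =, [ }.
In <term> ::= <stmts> <stmt> <factor>: add FIRST(<factor>) = { *, +, /, =, [ }.
Union: FOLLOW(<stmt>) = { $, *, +, /, =, [ }.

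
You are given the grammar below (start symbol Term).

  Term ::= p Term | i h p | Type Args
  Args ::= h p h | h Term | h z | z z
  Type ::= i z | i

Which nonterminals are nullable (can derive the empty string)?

No nonterminal has an empty production or an RHS whose symbols are all nullable.

{ } (none)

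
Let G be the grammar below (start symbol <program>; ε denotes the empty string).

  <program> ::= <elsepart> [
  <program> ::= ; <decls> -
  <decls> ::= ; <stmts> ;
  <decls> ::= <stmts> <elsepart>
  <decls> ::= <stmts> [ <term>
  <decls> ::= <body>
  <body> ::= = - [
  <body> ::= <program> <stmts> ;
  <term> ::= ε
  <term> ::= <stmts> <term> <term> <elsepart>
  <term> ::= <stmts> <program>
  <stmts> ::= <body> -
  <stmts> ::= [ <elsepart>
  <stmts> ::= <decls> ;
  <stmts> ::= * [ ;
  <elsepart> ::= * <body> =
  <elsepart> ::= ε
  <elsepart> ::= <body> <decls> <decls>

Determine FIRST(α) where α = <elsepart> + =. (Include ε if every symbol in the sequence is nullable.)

Add FIRST(<elsepart>)\{ε} = { *, ;, =, [ }; <elsepart> is nullable, continue.
+ is a terminal; add {+} and stop.

{ *, +, ;, =, [ }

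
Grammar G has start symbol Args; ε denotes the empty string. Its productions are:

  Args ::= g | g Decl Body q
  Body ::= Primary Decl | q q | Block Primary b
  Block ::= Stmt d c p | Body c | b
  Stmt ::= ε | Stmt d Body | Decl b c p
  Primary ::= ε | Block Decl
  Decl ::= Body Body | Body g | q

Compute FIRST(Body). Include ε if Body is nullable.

From Body ::= Primary Decl: Primary nullable, take FIRST(Primary) ∪ FIRST(Decl) = { b, d, q }.
Body ::= q q contributes {q}.
From Body ::= Block Primary b: add FIRST(Block) = { b, d, q }.
Union: FIRST(Body) = { b, d, q }.

{ b, d, q }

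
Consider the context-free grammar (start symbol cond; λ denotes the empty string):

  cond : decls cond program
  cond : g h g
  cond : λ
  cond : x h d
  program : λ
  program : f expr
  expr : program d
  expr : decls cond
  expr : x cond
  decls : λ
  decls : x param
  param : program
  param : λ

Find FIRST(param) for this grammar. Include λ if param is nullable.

From param : program: add FIRST(program) = { f, λ } (including λ since program is nullable).
param : λ contributes λ.
Union: FIRST(param) = { f, λ }.

{ f, λ }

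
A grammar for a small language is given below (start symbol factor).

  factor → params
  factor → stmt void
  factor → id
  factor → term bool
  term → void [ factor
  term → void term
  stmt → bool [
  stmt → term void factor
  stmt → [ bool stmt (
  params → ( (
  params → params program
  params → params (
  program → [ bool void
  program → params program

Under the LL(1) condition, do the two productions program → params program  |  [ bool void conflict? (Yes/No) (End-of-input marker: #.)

FIRST(params program) = { ( } and FIRST([ bool void) = { [ }.
The FIRST sets are disjoint and neither alternative is nullable — no conflict.

No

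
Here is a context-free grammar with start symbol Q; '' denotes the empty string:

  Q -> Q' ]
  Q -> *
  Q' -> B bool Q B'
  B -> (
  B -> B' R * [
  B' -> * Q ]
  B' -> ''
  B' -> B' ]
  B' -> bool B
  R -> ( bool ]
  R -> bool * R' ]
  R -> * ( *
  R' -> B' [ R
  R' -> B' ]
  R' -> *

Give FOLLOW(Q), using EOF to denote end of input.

{ EOF, *, ], bool }

Q is the start symbol, so EOF ∈ FOLLOW(Q).
In Q' -> B bool Q B': add FIRST(B')\{''} = { *, ], bool }.
  Since B' is nullable, also add FOLLOW(Q') = { ] }.
In B' -> * Q ]: add FIRST(]) = { ] }.
Union: FOLLOW(Q) = { EOF, *, ], bool }.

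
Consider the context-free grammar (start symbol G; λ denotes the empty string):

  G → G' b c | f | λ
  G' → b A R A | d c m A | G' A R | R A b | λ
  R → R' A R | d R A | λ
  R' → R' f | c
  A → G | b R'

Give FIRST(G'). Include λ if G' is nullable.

{ b, c, d, f, λ }

G' → b A R A contributes {b}.
G' → d c m A contributes {d}.
From G' → G' A R: G', A, R nullable, take FIRST(G') ∪ FIRST(A) ∪ FIRST(R) = { b, c, d, f }; also λ since the whole RHS is nullable.
From G' → R A b: R, A nullable, take FIRST(R) ∪ FIRST(A) ∪ {b} = { b, c, d, f }.
G' → λ contributes λ.
Union: FIRST(G') = { b, c, d, f, λ }.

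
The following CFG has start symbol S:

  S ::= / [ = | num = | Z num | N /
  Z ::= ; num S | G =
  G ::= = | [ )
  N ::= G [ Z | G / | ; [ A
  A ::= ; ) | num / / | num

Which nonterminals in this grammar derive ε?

{ } (none)

No nonterminal has an empty production or an RHS whose symbols are all nullable.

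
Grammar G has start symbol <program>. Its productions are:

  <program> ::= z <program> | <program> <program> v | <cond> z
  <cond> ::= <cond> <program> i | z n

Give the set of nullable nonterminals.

{ } (none)

No nonterminal has an empty production or an RHS whose symbols are all nullable.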